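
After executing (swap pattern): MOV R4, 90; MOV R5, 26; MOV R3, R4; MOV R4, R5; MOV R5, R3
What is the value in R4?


Register state trace (swap pattern):
  MOV R4, 90  → R4 = 90
  MOV R5, 26  → R5 = 26
  MOV R3, R4  → R3 = 90  (save R4)
  MOV R4, R5  → R4 = 26  (R4 gets R5's value)
  MOV R5, R3  → R5 = 90  (R5 gets saved value)
Final: R4 = 26

26


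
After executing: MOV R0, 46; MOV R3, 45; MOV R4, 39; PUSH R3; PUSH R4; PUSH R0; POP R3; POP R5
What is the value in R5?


Stack trace (top is rightmost):
  MOV R0, 46  → R0 = 46
  MOV R3, 45  → R3 = 45
  MOV R4, 39  → R4 = 39
  PUSH R3  → stack: [45]
  PUSH R4  → stack: [45, 39]
  PUSH R0  → stack: [45, 39, 46]
  POP R3  → R3 = 46, stack: [45, 39]
  POP R5  → R5 = 39, stack: [45]
Final: R5 = 39

39


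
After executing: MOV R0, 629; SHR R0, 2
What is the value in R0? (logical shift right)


Register state trace:
  MOV R0, 629  → R0 = 629
  SHR R0, 2  → R0 = 629 >> 2 = 629 // 2^2 = 157
Final: R0 = 157

157


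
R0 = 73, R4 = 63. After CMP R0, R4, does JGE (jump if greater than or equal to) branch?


Trace:
  R0 = 73, R4 = 63
  CMP R0, R4  → compares 73 vs 63
  JGE checks: is 73 greater than or equal to 63?
  73 > 63, so condition is true
Branch taken: Yes

Yes


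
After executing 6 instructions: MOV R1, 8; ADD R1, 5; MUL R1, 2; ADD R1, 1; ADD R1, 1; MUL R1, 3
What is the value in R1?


Register state trace:
  MOV R1, 8  → R1 = 8
  ADD R1, 5  → R1 = 8 + 5 = 13
  MUL R1, 2  → R1 = 13 * 2 = 26
  ADD R1, 1  → R1 = 26 + 1 = 27
  ADD R1, 1  → R1 = 27 + 1 = 28
  MUL R1, 3  → R1 = 28 * 3 = 84
Final: R1 = 84

84


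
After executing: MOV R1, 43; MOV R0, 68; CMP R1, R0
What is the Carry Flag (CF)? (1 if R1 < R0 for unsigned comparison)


Register state trace:
  MOV R1, 43  → R1 = 43
  MOV R0, 68  → R0 = 68
  CMP R1, R0  → unsigned 43 - 68: borrow occurs
  43 < 68, so CF = 1
CF = 1

1


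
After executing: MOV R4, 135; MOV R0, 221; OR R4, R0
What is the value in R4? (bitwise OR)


Register state trace:
  MOV R4, 135  → R4 = 135 (0b10000111)
  MOV R0, 221  → R0 = 221 (0b11011101)
  OR R4, R0   → R4 = 135 OR 221 = 223 (0b11011111)
Final: R4 = 223

223


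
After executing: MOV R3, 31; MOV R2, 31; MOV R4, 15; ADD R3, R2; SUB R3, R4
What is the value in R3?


Register state trace:
  MOV R3, 31  → R3 = 31
  MOV R2, 31  → R2 = 31
  MOV R4, 15  → R4 = 15
  ADD R3, R2  → R3 = 31 + 31 = 62
  SUB R3, R4  → R3 = 62 - 15 = 47
Final: R3 = 47

47


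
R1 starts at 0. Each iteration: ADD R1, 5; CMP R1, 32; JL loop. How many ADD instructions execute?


Loop trace (R1 starts at 0, target 32, step 5):
  ADD #1: R1 = 0 + 5 = 5  → 5 < 32, loop
  ADD #2: R1 = 5 + 5 = 10  → 10 < 32, loop
  ADD #3: R1 = 10 + 5 = 15  → 15 < 32, loop
  ADD #4: R1 = 15 + 5 = 20  → 20 < 32, loop
  ADD #5: R1 = 20 + 5 = 25  → 25 < 32, loop
  ADD #6: R1 = 25 + 5 = 30  → 30 < 32, loop
  ADD #7: R1 = 30 + 5 = 35  → 35 >= 32, exit
Total ADD instructions: 7

7


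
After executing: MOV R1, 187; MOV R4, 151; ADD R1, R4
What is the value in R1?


Register state trace:
  MOV R1, 187  → R1 = 187
  MOV R4, 151  → R4 = 151
  ADD R1, R4  → R1 = 187 + 151 = 338
Final: R1 = 338

338


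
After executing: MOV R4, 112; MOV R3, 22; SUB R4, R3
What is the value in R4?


Register state trace:
  MOV R4, 112  → R4 = 112
  MOV R3, 22  → R3 = 22
  SUB R4, R3  → R4 = 112 - 22 = 90
Final: R4 = 90

90


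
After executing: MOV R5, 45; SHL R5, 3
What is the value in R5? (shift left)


Register state trace:
  MOV R5, 45  → R5 = 45
  SHL R5, 3  → R5 = 45 << 3 = 45 * 2^3 = 360
Final: R5 = 360

360


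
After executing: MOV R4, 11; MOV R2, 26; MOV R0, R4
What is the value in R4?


Register state trace:
  MOV R4, 11  → R4 = 11
  MOV R2, 26  → R2 = 26
  MOV R0, R4  → R0 = 11
Final: R4 = 11

11


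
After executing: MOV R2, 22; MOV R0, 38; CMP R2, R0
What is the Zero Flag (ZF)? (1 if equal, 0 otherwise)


Register state trace:
  MOV R2, 22  → R2 = 22
  MOV R0, 38  → R0 = 38
  CMP R2, R0  → computes 22 - 38 = -16
  Result is nonzero, so values are not equal
ZF = 0

0


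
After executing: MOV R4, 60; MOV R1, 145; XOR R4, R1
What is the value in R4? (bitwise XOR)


Register state trace:
  MOV R4, 60  → R4 = 60 (0b00111100)
  MOV R1, 145  → R1 = 145 (0b10010001)
  XOR R4, R1  → R4 = 60 XOR 145 = 173 (0b10101101)
Final: R4 = 173

173


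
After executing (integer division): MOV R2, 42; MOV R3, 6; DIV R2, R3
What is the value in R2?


Register state trace:
  MOV R2, 42  → R2 = 42
  MOV R3, 6  → R3 = 6
  DIV R2, R3  → R2 = 42 // 6 = 7
Final: R2 = 7

7


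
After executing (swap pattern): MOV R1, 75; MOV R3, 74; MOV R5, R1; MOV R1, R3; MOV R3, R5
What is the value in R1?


Register state trace (swap pattern):
  MOV R1, 75  → R1 = 75
  MOV R3, 74  → R3 = 74
  MOV R5, R1  → R5 = 75  (save R1)
  MOV R1, R3  → R1 = 74  (R1 gets R3's value)
  MOV R3, R5  → R3 = 75  (R3 gets saved value)
Final: R1 = 74

74


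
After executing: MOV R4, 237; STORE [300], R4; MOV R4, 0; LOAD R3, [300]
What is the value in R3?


Register and memory trace:
  MOV R4, 237  → R4 = 237
  STORE [300], R4  → mem[300] = 237
  MOV R4, 0  → R4 = 0
  LOAD R3, [300]  → R3 = mem[300] = 237
Final: R3 = 237

237


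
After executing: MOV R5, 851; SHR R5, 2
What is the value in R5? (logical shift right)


Register state trace:
  MOV R5, 851  → R5 = 851
  SHR R5, 2  → R5 = 851 >> 2 = 851 // 2^2 = 212
Final: R5 = 212

212


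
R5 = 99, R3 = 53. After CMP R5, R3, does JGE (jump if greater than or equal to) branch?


Trace:
  R5 = 99, R3 = 53
  CMP R5, R3  → compares 99 vs 53
  JGE checks: is 99 greater than or equal to 53?
  99 > 53, so condition is true
Branch taken: Yes

Yes


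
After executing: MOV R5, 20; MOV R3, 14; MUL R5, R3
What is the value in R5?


Register state trace:
  MOV R5, 20  → R5 = 20
  MOV R3, 14  → R3 = 14
  MUL R5, R3  → R5 = 20 * 14 = 280
Final: R5 = 280

280


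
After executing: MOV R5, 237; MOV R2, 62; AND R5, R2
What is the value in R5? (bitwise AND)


Register state trace:
  MOV R5, 237  → R5 = 237 (0b11101101)
  MOV R2, 62  → R2 = 62 (0b00111110)
  AND R5, R2  → R5 = 237 AND 62 = 44 (0b00101100)
Final: R5 = 44

44


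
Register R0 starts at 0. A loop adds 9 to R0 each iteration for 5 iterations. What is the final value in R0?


Starting value: R0 = 0
  Iter 1: R0 = 0 + 9 = 9
  Iter 2: R0 = 9 + 9 = 18
  Iter 3: R0 = 18 + 9 = 27
  Iter 4: R0 = 27 + 9 = 36
  Iter 5: R0 = 36 + 9 = 45
Final: R0 = 45

45


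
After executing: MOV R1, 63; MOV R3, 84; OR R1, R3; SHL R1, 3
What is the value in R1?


Register state trace:
  MOV R1, 63  → R1 = 63 (0b00111111)
  MOV R3, 84  → R3 = 84 (0b01010100)
  OR R1, R3  → R1 = 63 OR 84 = 127 (0b01111111)
  SHL R1, 3  → R1 = 127 << 3 = 1016
Final: R1 = 1016

1016


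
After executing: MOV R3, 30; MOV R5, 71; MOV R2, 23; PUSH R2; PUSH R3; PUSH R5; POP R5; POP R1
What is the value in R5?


Stack trace (top is rightmost):
  MOV R3, 30  → R3 = 30
  MOV R5, 71  → R5 = 71
  MOV R2, 23  → R2 = 23
  PUSH R2  → stack: [23]
  PUSH R3  → stack: [23, 30]
  PUSH R5  → stack: [23, 30, 71]
  POP R5  → R5 = 71, stack: [23, 30]
  POP R1  → R1 = 30, stack: [23]
Final: R5 = 71

71


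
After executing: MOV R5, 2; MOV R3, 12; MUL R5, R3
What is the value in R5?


Register state trace:
  MOV R5, 2  → R5 = 2
  MOV R3, 12  → R3 = 12
  MUL R5, R3  → R5 = 2 * 12 = 24
Final: R5 = 24

24


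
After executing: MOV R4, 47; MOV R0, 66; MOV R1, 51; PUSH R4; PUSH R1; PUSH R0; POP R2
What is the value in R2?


Stack trace (top is rightmost):
  MOV R4, 47  → R4 = 47
  MOV R0, 66  → R0 = 66
  MOV R1, 51  → R1 = 51
  PUSH R4  → stack: [47]
  PUSH R1  → stack: [47, 51]
  PUSH R0  → stack: [47, 51, 66]
  POP R2  → R2 = 66, stack: [47, 51]
Final: R2 = 66

66


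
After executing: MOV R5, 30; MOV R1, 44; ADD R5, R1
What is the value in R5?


Register state trace:
  MOV R5, 30  → R5 = 30
  MOV R1, 44  → R1 = 44
  ADD R5, R1  → R5 = 30 + 44 = 74
Final: R5 = 74

74


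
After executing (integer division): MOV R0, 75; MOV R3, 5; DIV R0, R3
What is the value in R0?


Register state trace:
  MOV R0, 75  → R0 = 75
  MOV R3, 5  → R3 = 5
  DIV R0, R3  → R0 = 75 // 5 = 15
Final: R0 = 15

15


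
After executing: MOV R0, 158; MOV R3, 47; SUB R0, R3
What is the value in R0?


Register state trace:
  MOV R0, 158  → R0 = 158
  MOV R3, 47  → R3 = 47
  SUB R0, R3  → R0 = 158 - 47 = 111
Final: R0 = 111

111


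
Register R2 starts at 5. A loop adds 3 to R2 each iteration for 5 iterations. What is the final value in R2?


Starting value: R2 = 5
  Iter 1: R2 = 5 + 3 = 8
  Iter 2: R2 = 8 + 3 = 11
  Iter 3: R2 = 11 + 3 = 14
  Iter 4: R2 = 14 + 3 = 17
  Iter 5: R2 = 17 + 3 = 20
Final: R2 = 20

20


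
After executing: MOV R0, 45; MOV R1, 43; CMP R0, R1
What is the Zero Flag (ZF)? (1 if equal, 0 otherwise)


Register state trace:
  MOV R0, 45  → R0 = 45
  MOV R1, 43  → R1 = 43
  CMP R0, R1  → computes 45 - 43 = 2
  Result is nonzero, so values are not equal
ZF = 0

0


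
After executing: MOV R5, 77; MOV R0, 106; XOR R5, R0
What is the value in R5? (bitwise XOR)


Register state trace:
  MOV R5, 77  → R5 = 77 (0b01001101)
  MOV R0, 106  → R0 = 106 (0b01101010)
  XOR R5, R0  → R5 = 77 XOR 106 = 39 (0b00100111)
Final: R5 = 39

39


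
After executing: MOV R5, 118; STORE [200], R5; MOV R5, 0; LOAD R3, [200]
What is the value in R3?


Register and memory trace:
  MOV R5, 118  → R5 = 118
  STORE [200], R5  → mem[200] = 118
  MOV R5, 0  → R5 = 0
  LOAD R3, [200]  → R3 = mem[200] = 118
Final: R3 = 118

118


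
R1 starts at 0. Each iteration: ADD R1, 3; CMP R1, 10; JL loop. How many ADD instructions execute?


Loop trace (R1 starts at 0, target 10, step 3):
  ADD #1: R1 = 0 + 3 = 3  → 3 < 10, loop
  ADD #2: R1 = 3 + 3 = 6  → 6 < 10, loop
  ADD #3: R1 = 6 + 3 = 9  → 9 < 10, loop
  ADD #4: R1 = 9 + 3 = 12  → 12 >= 10, exit
Total ADD instructions: 4

4


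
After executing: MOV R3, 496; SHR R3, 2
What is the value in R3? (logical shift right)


Register state trace:
  MOV R3, 496  → R3 = 496
  SHR R3, 2  → R3 = 496 >> 2 = 496 // 2^2 = 124
Final: R3 = 124

124


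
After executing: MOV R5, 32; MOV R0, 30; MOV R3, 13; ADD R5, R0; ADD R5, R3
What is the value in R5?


Register state trace:
  MOV R5, 32  → R5 = 32
  MOV R0, 30  → R0 = 30
  MOV R3, 13  → R3 = 13
  ADD R5, R0  → R5 = 32 + 30 = 62
  ADD R5, R3  → R5 = 62 + 13 = 75
Final: R5 = 75

75


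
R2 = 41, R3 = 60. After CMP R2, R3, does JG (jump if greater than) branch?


Trace:
  R2 = 41, R3 = 60
  CMP R2, R3  → compares 41 vs 60
  JG checks: is 41 greater than 60?
  41 < 60, so condition is false
Branch taken: No

No


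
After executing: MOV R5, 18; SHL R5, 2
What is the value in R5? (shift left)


Register state trace:
  MOV R5, 18  → R5 = 18
  SHL R5, 2  → R5 = 18 << 2 = 18 * 2^2 = 72
Final: R5 = 72

72


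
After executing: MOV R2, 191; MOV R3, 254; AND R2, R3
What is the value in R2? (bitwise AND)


Register state trace:
  MOV R2, 191  → R2 = 191 (0b10111111)
  MOV R3, 254  → R3 = 254 (0b11111110)
  AND R2, R3  → R2 = 191 AND 254 = 190 (0b10111110)
Final: R2 = 190

190


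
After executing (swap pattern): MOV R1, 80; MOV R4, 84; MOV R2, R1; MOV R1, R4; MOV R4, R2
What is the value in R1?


Register state trace (swap pattern):
  MOV R1, 80  → R1 = 80
  MOV R4, 84  → R4 = 84
  MOV R2, R1  → R2 = 80  (save R1)
  MOV R1, R4  → R1 = 84  (R1 gets R4's value)
  MOV R4, R2  → R4 = 80  (R4 gets saved value)
Final: R1 = 84

84


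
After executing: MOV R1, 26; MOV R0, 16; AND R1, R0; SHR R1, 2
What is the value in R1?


Register state trace:
  MOV R1, 26  → R1 = 26 (0b00011010)
  MOV R0, 16  → R0 = 16 (0b00010000)
  AND R1, R0  → R1 = 26 AND 16 = 16 (0b00010000)
  SHR R1, 2  → R1 = 16 >> 2 = 4
Final: R1 = 4

4


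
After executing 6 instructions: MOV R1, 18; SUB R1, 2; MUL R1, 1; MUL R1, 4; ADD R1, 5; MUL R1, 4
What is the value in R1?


Register state trace:
  MOV R1, 18  → R1 = 18
  SUB R1, 2  → R1 = 18 - 2 = 16
  MUL R1, 1  → R1 = 16 * 1 = 16
  MUL R1, 4  → R1 = 16 * 4 = 64
  ADD R1, 5  → R1 = 64 + 5 = 69
  MUL R1, 4  → R1 = 69 * 4 = 276
Final: R1 = 276

276


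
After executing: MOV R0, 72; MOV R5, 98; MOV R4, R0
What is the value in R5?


Register state trace:
  MOV R0, 72  → R0 = 72
  MOV R5, 98  → R5 = 98
  MOV R4, R0  → R4 = 72
Final: R5 = 98

98


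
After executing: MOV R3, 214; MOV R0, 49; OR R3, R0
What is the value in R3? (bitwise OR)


Register state trace:
  MOV R3, 214  → R3 = 214 (0b11010110)
  MOV R0, 49  → R0 = 49 (0b00110001)
  OR R3, R0   → R3 = 214 OR 49 = 247 (0b11110111)
Final: R3 = 247

247


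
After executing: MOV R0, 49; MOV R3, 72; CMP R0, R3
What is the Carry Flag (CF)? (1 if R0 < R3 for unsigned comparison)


Register state trace:
  MOV R0, 49  → R0 = 49
  MOV R3, 72  → R3 = 72
  CMP R0, R3  → unsigned 49 - 72: borrow occurs
  49 < 72, so CF = 1
CF = 1

1


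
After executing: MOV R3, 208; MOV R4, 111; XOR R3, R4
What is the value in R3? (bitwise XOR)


Register state trace:
  MOV R3, 208  → R3 = 208 (0b11010000)
  MOV R4, 111  → R4 = 111 (0b01101111)
  XOR R3, R4  → R3 = 208 XOR 111 = 191 (0b10111111)
Final: R3 = 191

191


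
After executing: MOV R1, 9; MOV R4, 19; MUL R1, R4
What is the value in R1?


Register state trace:
  MOV R1, 9  → R1 = 9
  MOV R4, 19  → R4 = 19
  MUL R1, R4  → R1 = 9 * 19 = 171
Final: R1 = 171

171


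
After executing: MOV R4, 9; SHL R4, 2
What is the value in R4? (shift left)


Register state trace:
  MOV R4, 9  → R4 = 9
  SHL R4, 2  → R4 = 9 << 2 = 9 * 2^2 = 36
Final: R4 = 36

36


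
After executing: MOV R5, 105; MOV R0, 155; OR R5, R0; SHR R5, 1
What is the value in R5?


Register state trace:
  MOV R5, 105  → R5 = 105 (0b01101001)
  MOV R0, 155  → R0 = 155 (0b10011011)
  OR R5, R0  → R5 = 105 OR 155 = 251 (0b11111011)
  SHR R5, 1  → R5 = 251 >> 1 = 125
Final: R5 = 125

125


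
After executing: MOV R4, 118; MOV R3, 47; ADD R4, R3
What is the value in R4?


Register state trace:
  MOV R4, 118  → R4 = 118
  MOV R3, 47  → R3 = 47
  ADD R4, R3  → R4 = 118 + 47 = 165
Final: R4 = 165

165


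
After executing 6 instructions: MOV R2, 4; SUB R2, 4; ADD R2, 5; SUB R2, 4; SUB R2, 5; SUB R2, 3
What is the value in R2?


Register state trace:
  MOV R2, 4  → R2 = 4
  SUB R2, 4  → R2 = 4 - 4 = 0
  ADD R2, 5  → R2 = 0 + 5 = 5
  SUB R2, 4  → R2 = 5 - 4 = 1
  SUB R2, 5  → R2 = 1 - 5 = -4
  SUB R2, 3  → R2 = -4 - 3 = -7
Final: R2 = -7

-7


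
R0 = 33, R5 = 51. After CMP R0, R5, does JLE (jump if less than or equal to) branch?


Trace:
  R0 = 33, R5 = 51
  CMP R0, R5  → compares 33 vs 51
  JLE checks: is 33 less than or equal to 51?
  33 < 51, so condition is true
Branch taken: Yes

Yes


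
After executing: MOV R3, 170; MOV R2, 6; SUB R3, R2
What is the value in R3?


Register state trace:
  MOV R3, 170  → R3 = 170
  MOV R2, 6  → R2 = 6
  SUB R3, R2  → R3 = 170 - 6 = 164
Final: R3 = 164

164


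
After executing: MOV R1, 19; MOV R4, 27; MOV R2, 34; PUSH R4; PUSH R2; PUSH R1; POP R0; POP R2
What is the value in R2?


Stack trace (top is rightmost):
  MOV R1, 19  → R1 = 19
  MOV R4, 27  → R4 = 27
  MOV R2, 34  → R2 = 34
  PUSH R4  → stack: [27]
  PUSH R2  → stack: [27, 34]
  PUSH R1  → stack: [27, 34, 19]
  POP R0  → R0 = 19, stack: [27, 34]
  POP R2  → R2 = 34, stack: [27]
Final: R2 = 34

34


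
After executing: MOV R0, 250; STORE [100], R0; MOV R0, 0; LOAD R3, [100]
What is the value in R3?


Register and memory trace:
  MOV R0, 250  → R0 = 250
  STORE [100], R0  → mem[100] = 250
  MOV R0, 0  → R0 = 0
  LOAD R3, [100]  → R3 = mem[100] = 250
Final: R3 = 250

250


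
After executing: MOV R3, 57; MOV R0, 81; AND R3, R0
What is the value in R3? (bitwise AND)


Register state trace:
  MOV R3, 57  → R3 = 57 (0b00111001)
  MOV R0, 81  → R0 = 81 (0b01010001)
  AND R3, R0  → R3 = 57 AND 81 = 17 (0b00010001)
Final: R3 = 17

17


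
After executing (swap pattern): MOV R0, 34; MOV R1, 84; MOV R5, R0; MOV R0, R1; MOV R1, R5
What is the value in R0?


Register state trace (swap pattern):
  MOV R0, 34  → R0 = 34
  MOV R1, 84  → R1 = 84
  MOV R5, R0  → R5 = 34  (save R0)
  MOV R0, R1  → R0 = 84  (R0 gets R1's value)
  MOV R1, R5  → R1 = 34  (R1 gets saved value)
Final: R0 = 84

84


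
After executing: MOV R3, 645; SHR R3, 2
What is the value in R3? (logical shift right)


Register state trace:
  MOV R3, 645  → R3 = 645
  SHR R3, 2  → R3 = 645 >> 2 = 645 // 2^2 = 161
Final: R3 = 161

161


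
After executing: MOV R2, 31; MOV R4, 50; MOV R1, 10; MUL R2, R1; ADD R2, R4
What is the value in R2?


Register state trace:
  MOV R2, 31  → R2 = 31
  MOV R4, 50  → R4 = 50
  MOV R1, 10  → R1 = 10
  MUL R2, R1  → R2 = 31 * 10 = 310
  ADD R2, R4  → R2 = 310 + 50 = 360
Final: R2 = 360

360


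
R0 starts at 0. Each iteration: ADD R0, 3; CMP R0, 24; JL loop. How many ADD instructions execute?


Loop trace (R0 starts at 0, target 24, step 3):
  ADD #1: R0 = 0 + 3 = 3  → 3 < 24, loop
  ADD #2: R0 = 3 + 3 = 6  → 6 < 24, loop
  ADD #3: R0 = 6 + 3 = 9  → 9 < 24, loop
  ADD #4: R0 = 9 + 3 = 12  → 12 < 24, loop
  ADD #5: R0 = 12 + 3 = 15  → 15 < 24, loop
  ADD #6: R0 = 15 + 3 = 18  → 18 < 24, loop
  ADD #7: R0 = 18 + 3 = 21  → 21 < 24, loop
  ADD #8: R0 = 21 + 3 = 24  → 24 >= 24, exit
Total ADD instructions: 8

8


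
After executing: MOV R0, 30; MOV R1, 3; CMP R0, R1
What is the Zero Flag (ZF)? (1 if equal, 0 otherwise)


Register state trace:
  MOV R0, 30  → R0 = 30
  MOV R1, 3  → R1 = 3
  CMP R0, R1  → computes 30 - 3 = 27
  Result is nonzero, so values are not equal
ZF = 0

0


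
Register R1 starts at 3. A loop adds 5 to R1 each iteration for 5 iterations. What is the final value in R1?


Starting value: R1 = 3
  Iter 1: R1 = 3 + 5 = 8
  Iter 2: R1 = 8 + 5 = 13
  Iter 3: R1 = 13 + 5 = 18
  Iter 4: R1 = 18 + 5 = 23
  Iter 5: R1 = 23 + 5 = 28
Final: R1 = 28

28


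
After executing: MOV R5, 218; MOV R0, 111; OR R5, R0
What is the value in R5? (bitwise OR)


Register state trace:
  MOV R5, 218  → R5 = 218 (0b11011010)
  MOV R0, 111  → R0 = 111 (0b01101111)
  OR R5, R0   → R5 = 218 OR 111 = 255 (0b11111111)
Final: R5 = 255

255


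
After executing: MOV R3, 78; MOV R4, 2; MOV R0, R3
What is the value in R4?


Register state trace:
  MOV R3, 78  → R3 = 78
  MOV R4, 2  → R4 = 2
  MOV R0, R3  → R0 = 78
Final: R4 = 2

2


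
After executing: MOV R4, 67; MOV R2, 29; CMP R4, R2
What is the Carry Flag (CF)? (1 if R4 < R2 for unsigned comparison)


Register state trace:
  MOV R4, 67  → R4 = 67
  MOV R2, 29  → R2 = 29
  CMP R4, R2  → unsigned 67 - 29: no borrow
  67 >= 29, so CF = 0
CF = 0

0


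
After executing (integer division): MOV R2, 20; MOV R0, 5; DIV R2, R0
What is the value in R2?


Register state trace:
  MOV R2, 20  → R2 = 20
  MOV R0, 5  → R0 = 5
  DIV R2, R0  → R2 = 20 // 5 = 4
Final: R2 = 4

4


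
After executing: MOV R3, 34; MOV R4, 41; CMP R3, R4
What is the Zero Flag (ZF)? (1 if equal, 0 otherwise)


Register state trace:
  MOV R3, 34  → R3 = 34
  MOV R4, 41  → R4 = 41
  CMP R3, R4  → computes 34 - 41 = -7
  Result is nonzero, so values are not equal
ZF = 0

0


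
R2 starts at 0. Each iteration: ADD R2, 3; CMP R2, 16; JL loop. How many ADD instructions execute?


Loop trace (R2 starts at 0, target 16, step 3):
  ADD #1: R2 = 0 + 3 = 3  → 3 < 16, loop
  ADD #2: R2 = 3 + 3 = 6  → 6 < 16, loop
  ADD #3: R2 = 6 + 3 = 9  → 9 < 16, loop
  ADD #4: R2 = 9 + 3 = 12  → 12 < 16, loop
  ADD #5: R2 = 12 + 3 = 15  → 15 < 16, loop
  ADD #6: R2 = 15 + 3 = 18  → 18 >= 16, exit
Total ADD instructions: 6

6


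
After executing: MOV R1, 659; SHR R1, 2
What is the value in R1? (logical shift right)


Register state trace:
  MOV R1, 659  → R1 = 659
  SHR R1, 2  → R1 = 659 >> 2 = 659 // 2^2 = 164
Final: R1 = 164

164


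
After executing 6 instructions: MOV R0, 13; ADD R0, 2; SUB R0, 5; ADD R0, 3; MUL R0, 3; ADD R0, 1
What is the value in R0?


Register state trace:
  MOV R0, 13  → R0 = 13
  ADD R0, 2  → R0 = 13 + 2 = 15
  SUB R0, 5  → R0 = 15 - 5 = 10
  ADD R0, 3  → R0 = 10 + 3 = 13
  MUL R0, 3  → R0 = 13 * 3 = 39
  ADD R0, 1  → R0 = 39 + 1 = 40
Final: R0 = 40

40


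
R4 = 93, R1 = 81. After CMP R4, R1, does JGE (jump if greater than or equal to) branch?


Trace:
  R4 = 93, R1 = 81
  CMP R4, R1  → compares 93 vs 81
  JGE checks: is 93 greater than or equal to 81?
  93 > 81, so condition is true
Branch taken: Yes

Yes


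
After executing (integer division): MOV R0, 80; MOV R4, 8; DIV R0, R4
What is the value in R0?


Register state trace:
  MOV R0, 80  → R0 = 80
  MOV R4, 8  → R4 = 8
  DIV R0, R4  → R0 = 80 // 8 = 10
Final: R0 = 10

10


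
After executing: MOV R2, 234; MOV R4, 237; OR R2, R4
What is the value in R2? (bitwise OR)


Register state trace:
  MOV R2, 234  → R2 = 234 (0b11101010)
  MOV R4, 237  → R4 = 237 (0b11101101)
  OR R2, R4   → R2 = 234 OR 237 = 239 (0b11101111)
Final: R2 = 239

239


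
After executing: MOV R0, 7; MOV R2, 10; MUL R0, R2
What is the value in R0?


Register state trace:
  MOV R0, 7  → R0 = 7
  MOV R2, 10  → R2 = 10
  MUL R0, R2  → R0 = 7 * 10 = 70
Final: R0 = 70

70


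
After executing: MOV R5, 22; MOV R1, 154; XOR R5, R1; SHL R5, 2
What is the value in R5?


Register state trace:
  MOV R5, 22  → R5 = 22 (0b00010110)
  MOV R1, 154  → R1 = 154 (0b10011010)
  XOR R5, R1  → R5 = 22 XOR 154 = 140 (0b10001100)
  SHL R5, 2  → R5 = 140 << 2 = 560
Final: R5 = 560

560


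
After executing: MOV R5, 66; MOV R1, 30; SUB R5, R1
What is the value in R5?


Register state trace:
  MOV R5, 66  → R5 = 66
  MOV R1, 30  → R1 = 30
  SUB R5, R1  → R5 = 66 - 30 = 36
Final: R5 = 36

36


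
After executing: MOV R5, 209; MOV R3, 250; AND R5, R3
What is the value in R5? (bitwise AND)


Register state trace:
  MOV R5, 209  → R5 = 209 (0b11010001)
  MOV R3, 250  → R3 = 250 (0b11111010)
  AND R5, R3  → R5 = 209 AND 250 = 208 (0b11010000)
Final: R5 = 208

208


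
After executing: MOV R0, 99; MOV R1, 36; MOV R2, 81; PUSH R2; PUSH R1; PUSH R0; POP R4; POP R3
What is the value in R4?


Stack trace (top is rightmost):
  MOV R0, 99  → R0 = 99
  MOV R1, 36  → R1 = 36
  MOV R2, 81  → R2 = 81
  PUSH R2  → stack: [81]
  PUSH R1  → stack: [81, 36]
  PUSH R0  → stack: [81, 36, 99]
  POP R4  → R4 = 99, stack: [81, 36]
  POP R3  → R3 = 36, stack: [81]
Final: R4 = 99

99


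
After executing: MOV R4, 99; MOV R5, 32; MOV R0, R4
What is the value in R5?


Register state trace:
  MOV R4, 99  → R4 = 99
  MOV R5, 32  → R5 = 32
  MOV R0, R4  → R0 = 99
Final: R5 = 32

32


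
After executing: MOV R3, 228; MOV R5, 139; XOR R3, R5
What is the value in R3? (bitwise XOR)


Register state trace:
  MOV R3, 228  → R3 = 228 (0b11100100)
  MOV R5, 139  → R5 = 139 (0b10001011)
  XOR R3, R5  → R3 = 228 XOR 139 = 111 (0b01101111)
Final: R3 = 111

111


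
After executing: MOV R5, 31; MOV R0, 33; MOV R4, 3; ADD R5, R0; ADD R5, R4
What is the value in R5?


Register state trace:
  MOV R5, 31  → R5 = 31
  MOV R0, 33  → R0 = 33
  MOV R4, 3  → R4 = 3
  ADD R5, R0  → R5 = 31 + 33 = 64
  ADD R5, R4  → R5 = 64 + 3 = 67
Final: R5 = 67

67


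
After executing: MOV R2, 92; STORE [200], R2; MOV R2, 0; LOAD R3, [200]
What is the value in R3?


Register and memory trace:
  MOV R2, 92  → R2 = 92
  STORE [200], R2  → mem[200] = 92
  MOV R2, 0  → R2 = 0
  LOAD R3, [200]  → R3 = mem[200] = 92
Final: R3 = 92

92


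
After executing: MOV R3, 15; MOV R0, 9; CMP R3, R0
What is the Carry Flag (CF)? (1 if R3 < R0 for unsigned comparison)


Register state trace:
  MOV R3, 15  → R3 = 15
  MOV R0, 9  → R0 = 9
  CMP R3, R0  → unsigned 15 - 9: no borrow
  15 >= 9, so CF = 0
CF = 0

0


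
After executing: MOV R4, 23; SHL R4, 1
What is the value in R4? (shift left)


Register state trace:
  MOV R4, 23  → R4 = 23
  SHL R4, 1  → R4 = 23 << 1 = 23 * 2^1 = 46
Final: R4 = 46

46


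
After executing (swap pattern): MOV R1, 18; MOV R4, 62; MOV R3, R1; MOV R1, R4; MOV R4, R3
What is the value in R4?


Register state trace (swap pattern):
  MOV R1, 18  → R1 = 18
  MOV R4, 62  → R4 = 62
  MOV R3, R1  → R3 = 18  (save R1)
  MOV R1, R4  → R1 = 62  (R1 gets R4's value)
  MOV R4, R3  → R4 = 18  (R4 gets saved value)
Final: R4 = 18

18


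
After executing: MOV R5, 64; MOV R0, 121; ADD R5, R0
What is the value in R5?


Register state trace:
  MOV R5, 64  → R5 = 64
  MOV R0, 121  → R0 = 121
  ADD R5, R0  → R5 = 64 + 121 = 185
Final: R5 = 185

185


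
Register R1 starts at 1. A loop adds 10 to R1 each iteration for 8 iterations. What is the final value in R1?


Starting value: R1 = 1
  Iter 1: R1 = 1 + 10 = 11
  Iter 2: R1 = 11 + 10 = 21
  Iter 3: R1 = 21 + 10 = 31
  Iter 4: R1 = 31 + 10 = 41
  Iter 5: R1 = 41 + 10 = 51
  Iter 6: R1 = 51 + 10 = 61
  Iter 7: R1 = 61 + 10 = 71
  Iter 8: R1 = 71 + 10 = 81
Final: R1 = 81

81


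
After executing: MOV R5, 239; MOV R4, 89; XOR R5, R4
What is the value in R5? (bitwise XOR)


Register state trace:
  MOV R5, 239  → R5 = 239 (0b11101111)
  MOV R4, 89  → R4 = 89 (0b01011001)
  XOR R5, R4  → R5 = 239 XOR 89 = 182 (0b10110110)
Final: R5 = 182

182


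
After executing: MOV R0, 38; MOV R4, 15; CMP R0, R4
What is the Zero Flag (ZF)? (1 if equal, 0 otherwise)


Register state trace:
  MOV R0, 38  → R0 = 38
  MOV R4, 15  → R4 = 15
  CMP R0, R4  → computes 38 - 15 = 23
  Result is nonzero, so values are not equal
ZF = 0

0


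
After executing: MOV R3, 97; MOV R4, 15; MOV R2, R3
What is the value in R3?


Register state trace:
  MOV R3, 97  → R3 = 97
  MOV R4, 15  → R4 = 15
  MOV R2, R3  → R2 = 97
Final: R3 = 97

97


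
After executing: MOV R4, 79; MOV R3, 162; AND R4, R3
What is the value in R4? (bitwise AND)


Register state trace:
  MOV R4, 79  → R4 = 79 (0b01001111)
  MOV R3, 162  → R3 = 162 (0b10100010)
  AND R4, R3  → R4 = 79 AND 162 = 2 (0b00000010)
Final: R4 = 2

2


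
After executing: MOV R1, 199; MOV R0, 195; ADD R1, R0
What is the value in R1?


Register state trace:
  MOV R1, 199  → R1 = 199
  MOV R0, 195  → R0 = 195
  ADD R1, R0  → R1 = 199 + 195 = 394
Final: R1 = 394

394


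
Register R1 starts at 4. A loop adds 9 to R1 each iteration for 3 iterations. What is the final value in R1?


Starting value: R1 = 4
  Iter 1: R1 = 4 + 9 = 13
  Iter 2: R1 = 13 + 9 = 22
  Iter 3: R1 = 22 + 9 = 31
Final: R1 = 31

31


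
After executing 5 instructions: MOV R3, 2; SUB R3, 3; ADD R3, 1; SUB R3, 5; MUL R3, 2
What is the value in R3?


Register state trace:
  MOV R3, 2  → R3 = 2
  SUB R3, 3  → R3 = 2 - 3 = -1
  ADD R3, 1  → R3 = -1 + 1 = 0
  SUB R3, 5  → R3 = 0 - 5 = -5
  MUL R3, 2  → R3 = -5 * 2 = -10
Final: R3 = -10

-10


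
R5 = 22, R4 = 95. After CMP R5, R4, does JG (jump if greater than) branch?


Trace:
  R5 = 22, R4 = 95
  CMP R5, R4  → compares 22 vs 95
  JG checks: is 22 greater than 95?
  22 < 95, so condition is false
Branch taken: No

No


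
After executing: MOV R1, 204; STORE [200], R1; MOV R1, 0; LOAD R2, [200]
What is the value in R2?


Register and memory trace:
  MOV R1, 204  → R1 = 204
  STORE [200], R1  → mem[200] = 204
  MOV R1, 0  → R1 = 0
  LOAD R2, [200]  → R2 = mem[200] = 204
Final: R2 = 204

204


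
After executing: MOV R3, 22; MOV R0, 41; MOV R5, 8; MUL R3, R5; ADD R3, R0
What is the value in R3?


Register state trace:
  MOV R3, 22  → R3 = 22
  MOV R0, 41  → R0 = 41
  MOV R5, 8  → R5 = 8
  MUL R3, R5  → R3 = 22 * 8 = 176
  ADD R3, R0  → R3 = 176 + 41 = 217
Final: R3 = 217

217


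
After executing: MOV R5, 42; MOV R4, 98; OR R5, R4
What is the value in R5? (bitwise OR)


Register state trace:
  MOV R5, 42  → R5 = 42 (0b00101010)
  MOV R4, 98  → R4 = 98 (0b01100010)
  OR R5, R4   → R5 = 42 OR 98 = 106 (0b01101010)
Final: R5 = 106

106


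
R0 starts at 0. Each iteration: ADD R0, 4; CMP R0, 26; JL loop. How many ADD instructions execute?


Loop trace (R0 starts at 0, target 26, step 4):
  ADD #1: R0 = 0 + 4 = 4  → 4 < 26, loop
  ADD #2: R0 = 4 + 4 = 8  → 8 < 26, loop
  ADD #3: R0 = 8 + 4 = 12  → 12 < 26, loop
  ADD #4: R0 = 12 + 4 = 16  → 16 < 26, loop
  ADD #5: R0 = 16 + 4 = 20  → 20 < 26, loop
  ADD #6: R0 = 20 + 4 = 24  → 24 < 26, loop
  ADD #7: R0 = 24 + 4 = 28  → 28 >= 26, exit
Total ADD instructions: 7

7


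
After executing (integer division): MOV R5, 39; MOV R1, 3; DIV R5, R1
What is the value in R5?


Register state trace:
  MOV R5, 39  → R5 = 39
  MOV R1, 3  → R1 = 3
  DIV R5, R1  → R5 = 39 // 3 = 13
Final: R5 = 13

13


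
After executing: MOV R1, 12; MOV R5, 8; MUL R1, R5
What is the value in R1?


Register state trace:
  MOV R1, 12  → R1 = 12
  MOV R5, 8  → R5 = 8
  MUL R1, R5  → R1 = 12 * 8 = 96
Final: R1 = 96

96


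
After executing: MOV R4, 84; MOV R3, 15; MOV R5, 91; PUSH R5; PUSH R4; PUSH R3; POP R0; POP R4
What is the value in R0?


Stack trace (top is rightmost):
  MOV R4, 84  → R4 = 84
  MOV R3, 15  → R3 = 15
  MOV R5, 91  → R5 = 91
  PUSH R5  → stack: [91]
  PUSH R4  → stack: [91, 84]
  PUSH R3  → stack: [91, 84, 15]
  POP R0  → R0 = 15, stack: [91, 84]
  POP R4  → R4 = 84, stack: [91]
Final: R0 = 15

15


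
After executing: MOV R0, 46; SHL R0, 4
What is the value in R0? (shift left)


Register state trace:
  MOV R0, 46  → R0 = 46
  SHL R0, 4  → R0 = 46 << 4 = 46 * 2^4 = 736
Final: R0 = 736

736


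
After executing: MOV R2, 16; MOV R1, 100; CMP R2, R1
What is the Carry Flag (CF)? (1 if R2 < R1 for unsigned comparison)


Register state trace:
  MOV R2, 16  → R2 = 16
  MOV R1, 100  → R1 = 100
  CMP R2, R1  → unsigned 16 - 100: borrow occurs
  16 < 100, so CF = 1
CF = 1

1


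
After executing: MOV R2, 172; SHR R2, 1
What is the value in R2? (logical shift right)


Register state trace:
  MOV R2, 172  → R2 = 172
  SHR R2, 1  → R2 = 172 >> 1 = 172 // 2^1 = 86
Final: R2 = 86

86


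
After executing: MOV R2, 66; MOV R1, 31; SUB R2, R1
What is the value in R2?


Register state trace:
  MOV R2, 66  → R2 = 66
  MOV R1, 31  → R1 = 31
  SUB R2, R1  → R2 = 66 - 31 = 35
Final: R2 = 35

35


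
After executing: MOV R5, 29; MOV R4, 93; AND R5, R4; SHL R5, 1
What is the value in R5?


Register state trace:
  MOV R5, 29  → R5 = 29 (0b00011101)
  MOV R4, 93  → R4 = 93 (0b01011101)
  AND R5, R4  → R5 = 29 AND 93 = 29 (0b00011101)
  SHL R5, 1  → R5 = 29 << 1 = 58
Final: R5 = 58

58


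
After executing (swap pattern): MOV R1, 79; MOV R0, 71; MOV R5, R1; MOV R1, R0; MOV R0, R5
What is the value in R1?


Register state trace (swap pattern):
  MOV R1, 79  → R1 = 79
  MOV R0, 71  → R0 = 71
  MOV R5, R1  → R5 = 79  (save R1)
  MOV R1, R0  → R1 = 71  (R1 gets R0's value)
  MOV R0, R5  → R0 = 79  (R0 gets saved value)
Final: R1 = 71

71


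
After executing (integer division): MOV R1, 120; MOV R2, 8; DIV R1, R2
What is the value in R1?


Register state trace:
  MOV R1, 120  → R1 = 120
  MOV R2, 8  → R2 = 8
  DIV R1, R2  → R1 = 120 // 8 = 15
Final: R1 = 15

15


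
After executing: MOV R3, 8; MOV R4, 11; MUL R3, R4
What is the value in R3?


Register state trace:
  MOV R3, 8  → R3 = 8
  MOV R4, 11  → R4 = 11
  MUL R3, R4  → R3 = 8 * 11 = 88
Final: R3 = 88

88


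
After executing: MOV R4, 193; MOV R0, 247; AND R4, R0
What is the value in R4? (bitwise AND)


Register state trace:
  MOV R4, 193  → R4 = 193 (0b11000001)
  MOV R0, 247  → R0 = 247 (0b11110111)
  AND R4, R0  → R4 = 193 AND 247 = 193 (0b11000001)
Final: R4 = 193

193


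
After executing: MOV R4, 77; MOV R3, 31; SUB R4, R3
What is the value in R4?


Register state trace:
  MOV R4, 77  → R4 = 77
  MOV R3, 31  → R3 = 31
  SUB R4, R3  → R4 = 77 - 31 = 46
Final: R4 = 46

46


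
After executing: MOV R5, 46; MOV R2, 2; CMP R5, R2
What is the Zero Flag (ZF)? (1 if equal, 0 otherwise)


Register state trace:
  MOV R5, 46  → R5 = 46
  MOV R2, 2  → R2 = 2
  CMP R5, R2  → computes 46 - 2 = 44
  Result is nonzero, so values are not equal
ZF = 0

0


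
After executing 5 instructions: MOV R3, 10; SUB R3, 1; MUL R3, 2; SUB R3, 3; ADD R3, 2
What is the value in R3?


Register state trace:
  MOV R3, 10  → R3 = 10
  SUB R3, 1  → R3 = 10 - 1 = 9
  MUL R3, 2  → R3 = 9 * 2 = 18
  SUB R3, 3  → R3 = 18 - 3 = 15
  ADD R3, 2  → R3 = 15 + 2 = 17
Final: R3 = 17

17


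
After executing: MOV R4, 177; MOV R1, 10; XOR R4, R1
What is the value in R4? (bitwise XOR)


Register state trace:
  MOV R4, 177  → R4 = 177 (0b10110001)
  MOV R1, 10  → R1 = 10 (0b00001010)
  XOR R4, R1  → R4 = 177 XOR 10 = 187 (0b10111011)
Final: R4 = 187

187


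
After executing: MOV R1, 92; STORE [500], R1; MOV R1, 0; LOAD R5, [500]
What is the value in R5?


Register and memory trace:
  MOV R1, 92  → R1 = 92
  STORE [500], R1  → mem[500] = 92
  MOV R1, 0  → R1 = 0
  LOAD R5, [500]  → R5 = mem[500] = 92
Final: R5 = 92

92


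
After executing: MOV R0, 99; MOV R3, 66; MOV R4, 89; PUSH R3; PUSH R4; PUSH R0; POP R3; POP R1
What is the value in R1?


Stack trace (top is rightmost):
  MOV R0, 99  → R0 = 99
  MOV R3, 66  → R3 = 66
  MOV R4, 89  → R4 = 89
  PUSH R3  → stack: [66]
  PUSH R4  → stack: [66, 89]
  PUSH R0  → stack: [66, 89, 99]
  POP R3  → R3 = 99, stack: [66, 89]
  POP R1  → R1 = 89, stack: [66]
Final: R1 = 89

89


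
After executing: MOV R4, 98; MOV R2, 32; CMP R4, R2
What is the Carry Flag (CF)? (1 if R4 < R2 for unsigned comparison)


Register state trace:
  MOV R4, 98  → R4 = 98
  MOV R2, 32  → R2 = 32
  CMP R4, R2  → unsigned 98 - 32: no borrow
  98 >= 32, so CF = 0
CF = 0

0


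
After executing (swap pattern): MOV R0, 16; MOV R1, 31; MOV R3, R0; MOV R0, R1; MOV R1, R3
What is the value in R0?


Register state trace (swap pattern):
  MOV R0, 16  → R0 = 16
  MOV R1, 31  → R1 = 31
  MOV R3, R0  → R3 = 16  (save R0)
  MOV R0, R1  → R0 = 31  (R0 gets R1's value)
  MOV R1, R3  → R1 = 16  (R1 gets saved value)
Final: R0 = 31

31


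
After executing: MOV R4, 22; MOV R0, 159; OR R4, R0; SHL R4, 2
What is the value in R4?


Register state trace:
  MOV R4, 22  → R4 = 22 (0b00010110)
  MOV R0, 159  → R0 = 159 (0b10011111)
  OR R4, R0  → R4 = 22 OR 159 = 159 (0b10011111)
  SHL R4, 2  → R4 = 159 << 2 = 636
Final: R4 = 636

636


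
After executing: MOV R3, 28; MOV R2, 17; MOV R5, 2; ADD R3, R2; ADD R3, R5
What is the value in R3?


Register state trace:
  MOV R3, 28  → R3 = 28
  MOV R2, 17  → R2 = 17
  MOV R5, 2  → R5 = 2
  ADD R3, R2  → R3 = 28 + 17 = 45
  ADD R3, R5  → R3 = 45 + 2 = 47
Final: R3 = 47

47


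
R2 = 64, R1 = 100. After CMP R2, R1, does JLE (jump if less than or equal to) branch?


Trace:
  R2 = 64, R1 = 100
  CMP R2, R1  → compares 64 vs 100
  JLE checks: is 64 less than or equal to 100?
  64 < 100, so condition is true
Branch taken: Yes

Yes


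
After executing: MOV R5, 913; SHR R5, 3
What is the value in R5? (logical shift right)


Register state trace:
  MOV R5, 913  → R5 = 913
  SHR R5, 3  → R5 = 913 >> 3 = 913 // 2^3 = 114
Final: R5 = 114

114


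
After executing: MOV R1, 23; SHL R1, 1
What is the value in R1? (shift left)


Register state trace:
  MOV R1, 23  → R1 = 23
  SHL R1, 1  → R1 = 23 << 1 = 23 * 2^1 = 46
Final: R1 = 46

46


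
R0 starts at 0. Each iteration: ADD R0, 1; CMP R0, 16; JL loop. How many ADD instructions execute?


Loop trace (R0 starts at 0, target 16, step 1):
  ADD #1: R0 = 0 + 1 = 1  → 1 < 16, loop
  ADD #2: R0 = 1 + 1 = 2  → 2 < 16, loop
  ADD #3: R0 = 2 + 1 = 3  → 3 < 16, loop
  ADD #4: R0 = 3 + 1 = 4  → 4 < 16, loop
  ADD #5: R0 = 4 + 1 = 5  → 5 < 16, loop
  ADD #6: R0 = 5 + 1 = 6  → 6 < 16, loop
  ADD #7: R0 = 6 + 1 = 7  → 7 < 16, loop
  ADD #8: R0 = 7 + 1 = 8  → 8 < 16, loop
  ADD #9: R0 = 8 + 1 = 9  → 9 < 16, loop
  ADD #10: R0 = 9 + 1 = 10  → 10 < 16, loop
  ADD #11: R0 = 10 + 1 = 11  → 11 < 16, loop
  ADD #12: R0 = 11 + 1 = 12  → 12 < 16, loop
  ADD #13: R0 = 12 + 1 = 13  → 13 < 16, loop
  ADD #14: R0 = 13 + 1 = 14  → 14 < 16, loop
  ADD #15: R0 = 14 + 1 = 15  → 15 < 16, loop
  ADD #16: R0 = 15 + 1 = 16  → 16 >= 16, exit
Total ADD instructions: 16

16


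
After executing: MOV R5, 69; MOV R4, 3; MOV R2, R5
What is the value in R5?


Register state trace:
  MOV R5, 69  → R5 = 69
  MOV R4, 3  → R4 = 3
  MOV R2, R5  → R2 = 69
Final: R5 = 69

69


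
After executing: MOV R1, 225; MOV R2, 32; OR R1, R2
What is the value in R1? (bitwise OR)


Register state trace:
  MOV R1, 225  → R1 = 225 (0b11100001)
  MOV R2, 32  → R2 = 32 (0b00100000)
  OR R1, R2   → R1 = 225 OR 32 = 225 (0b11100001)
Final: R1 = 225

225


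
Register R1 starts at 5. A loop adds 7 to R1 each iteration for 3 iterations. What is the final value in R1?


Starting value: R1 = 5
  Iter 1: R1 = 5 + 7 = 12
  Iter 2: R1 = 12 + 7 = 19
  Iter 3: R1 = 19 + 7 = 26
Final: R1 = 26

26


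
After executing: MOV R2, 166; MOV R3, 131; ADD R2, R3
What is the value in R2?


Register state trace:
  MOV R2, 166  → R2 = 166
  MOV R3, 131  → R3 = 131
  ADD R2, R3  → R2 = 166 + 131 = 297
Final: R2 = 297

297


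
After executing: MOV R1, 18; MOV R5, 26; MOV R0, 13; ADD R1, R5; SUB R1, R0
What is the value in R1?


Register state trace:
  MOV R1, 18  → R1 = 18
  MOV R5, 26  → R5 = 26
  MOV R0, 13  → R0 = 13
  ADD R1, R5  → R1 = 18 + 26 = 44
  SUB R1, R0  → R1 = 44 - 13 = 31
Final: R1 = 31

31


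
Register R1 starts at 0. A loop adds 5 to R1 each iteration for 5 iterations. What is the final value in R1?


Starting value: R1 = 0
  Iter 1: R1 = 0 + 5 = 5
  Iter 2: R1 = 5 + 5 = 10
  Iter 3: R1 = 10 + 5 = 15
  Iter 4: R1 = 15 + 5 = 20
  Iter 5: R1 = 20 + 5 = 25
Final: R1 = 25

25


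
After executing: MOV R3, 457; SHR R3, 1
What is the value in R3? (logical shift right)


Register state trace:
  MOV R3, 457  → R3 = 457
  SHR R3, 1  → R3 = 457 >> 1 = 457 // 2^1 = 228
Final: R3 = 228

228


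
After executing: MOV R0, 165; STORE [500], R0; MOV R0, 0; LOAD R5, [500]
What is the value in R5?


Register and memory trace:
  MOV R0, 165  → R0 = 165
  STORE [500], R0  → mem[500] = 165
  MOV R0, 0  → R0 = 0
  LOAD R5, [500]  → R5 = mem[500] = 165
Final: R5 = 165

165


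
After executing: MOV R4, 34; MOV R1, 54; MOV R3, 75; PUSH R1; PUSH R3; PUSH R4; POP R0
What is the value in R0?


Stack trace (top is rightmost):
  MOV R4, 34  → R4 = 34
  MOV R1, 54  → R1 = 54
  MOV R3, 75  → R3 = 75
  PUSH R1  → stack: [54]
  PUSH R3  → stack: [54, 75]
  PUSH R4  → stack: [54, 75, 34]
  POP R0  → R0 = 34, stack: [54, 75]
Final: R0 = 34

34


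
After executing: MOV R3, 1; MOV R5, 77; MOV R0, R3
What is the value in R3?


Register state trace:
  MOV R3, 1  → R3 = 1
  MOV R5, 77  → R5 = 77
  MOV R0, R3  → R0 = 1
Final: R3 = 1

1


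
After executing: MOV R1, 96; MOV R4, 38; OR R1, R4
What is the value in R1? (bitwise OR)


Register state trace:
  MOV R1, 96  → R1 = 96 (0b01100000)
  MOV R4, 38  → R4 = 38 (0b00100110)
  OR R1, R4   → R1 = 96 OR 38 = 102 (0b01100110)
Final: R1 = 102

102


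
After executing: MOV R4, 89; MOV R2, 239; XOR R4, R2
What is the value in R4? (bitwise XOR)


Register state trace:
  MOV R4, 89  → R4 = 89 (0b01011001)
  MOV R2, 239  → R2 = 239 (0b11101111)
  XOR R4, R2  → R4 = 89 XOR 239 = 182 (0b10110110)
Final: R4 = 182

182
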